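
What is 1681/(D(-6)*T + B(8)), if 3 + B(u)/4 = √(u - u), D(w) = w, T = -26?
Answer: 1681/144 ≈ 11.674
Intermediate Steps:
B(u) = -12 (B(u) = -12 + 4*√(u - u) = -12 + 4*√0 = -12 + 4*0 = -12 + 0 = -12)
1681/(D(-6)*T + B(8)) = 1681/(-6*(-26) - 12) = 1681/(156 - 12) = 1681/144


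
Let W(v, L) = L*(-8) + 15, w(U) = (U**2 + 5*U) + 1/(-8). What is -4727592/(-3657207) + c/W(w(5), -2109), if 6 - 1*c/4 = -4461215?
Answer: 21780756508364/20586418203 ≈ 1058.0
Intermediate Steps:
c = 17844884 (c = 24 - 4*(-4461215) = 24 + 17844860 = 17844884)
w(U) = -1/8 + U**2 + 5*U (w(U) = (U**2 + 5*U) - 1/8 = -1/8 + U**2 + 5*U)
W(v, L) = 15 - 8*L (W(v, L) = -8*L + 15 = 15 - 8*L)
-4727592/(-3657207) + c/W(w(5), -2109) = -4727592/(-3657207) + 17844884/(15 - 8*(-2109)) = -4727592*(-1/3657207) + 17844884/(15 + 16872) = 1575864/1219069 + 17844884/16887 = 21780756508364/20586418203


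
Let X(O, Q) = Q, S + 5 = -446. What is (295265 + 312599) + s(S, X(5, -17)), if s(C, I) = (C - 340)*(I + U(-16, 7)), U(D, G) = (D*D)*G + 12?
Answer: -805653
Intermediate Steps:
S = -451 (S = -5 - 446 = -451)
U(D, G) = 12 + G*D**2 (U(D, G) = D**2*G + 12 = G*D**2 + 12 = 12 + G*D**2)
s(C, I) = (-340 + C)*(1804 + I) (s(C, I) = (C - 340)*(I + (12 + 7*(-16)**2)) = (-340 + C)*(I + (12 + 7*256)) = (-340 + C)*(I + (12 + 1792)) = (-340 + C)*(I + 1804) = (-340 + C)*(1804 + I))
(295265 + 312599) + s(S, X(5, -17)) = (295265 + 312599) + (-613360 - 340*(-17) + 1804*(-451) - 451*(-17)) = 607864 + (-613360 + 5780 - 813604 + 7667) = 607864 - 1413517 = -805653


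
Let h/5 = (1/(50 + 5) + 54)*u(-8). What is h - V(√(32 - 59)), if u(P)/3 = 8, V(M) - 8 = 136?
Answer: 69720/11 ≈ 6338.2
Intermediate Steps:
V(M) = 144 (V(M) = 8 + 136 = 144)
u(P) = 24 (u(P) = 3*8 = 24)
h = 71304/11 (h = 5*((1/(50 + 5) + 54)*24) = 5*((1/55 + 54)*24) = 5*((2971/55)*24) = 5*(71304/55) = 71304/11 ≈ 6482.2)
h - V(√(32 - 59)) = 71304/11 - 1*144 = 71304/11 - 144 = 69720/11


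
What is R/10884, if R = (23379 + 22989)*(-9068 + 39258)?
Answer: 116654160/907 ≈ 1.2862e+5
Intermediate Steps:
R = 1399849920 (R = 46368*30190 = 1399849920)
R/10884 = 1399849920/10884 = 1399849920*(1/10884) = 116654160/907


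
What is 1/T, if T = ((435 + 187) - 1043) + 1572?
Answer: 1/1151 ≈ 0.00086881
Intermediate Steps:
T = 1151 (T = (622 - 1043) + 1572 = -421 + 1572 = 1151)
1/T = 1/1151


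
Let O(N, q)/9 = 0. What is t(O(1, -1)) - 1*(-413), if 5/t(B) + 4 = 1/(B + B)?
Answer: 413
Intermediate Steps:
O(N, q) = 0 (O(N, q) = 9*0 = 0)
t(B) = 5/(-4 + 1/(2*B)) (t(B) = 5/(-4 + 1/(B + B)) = 5/(-4 + 1/(2*B)))
t(O(1, -1)) - 1*(-413) = -10*0/(-1 + 8*0) - 1*(-413) = -10*0/(-1 + 0) + 413 = -10*0/(-1) + 413 = -10*0*(-1) + 413 = 0 + 413 = 413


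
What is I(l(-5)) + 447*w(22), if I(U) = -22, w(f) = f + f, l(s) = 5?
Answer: 19646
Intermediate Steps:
w(f) = 2*f
I(l(-5)) + 447*w(22) = -22 + 447*(2*22) = -22 + 447*44 = -22 + 19668 = 19646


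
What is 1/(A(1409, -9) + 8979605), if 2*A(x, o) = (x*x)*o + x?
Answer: 1/46545 ≈ 2.1485e-5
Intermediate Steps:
A(x, o) = x/2 + o*x²/2 (A(x, o) = ((x*x)*o + x)/2 = (x²*o + x)/2 = (o*x² + x)/2 = (x + o*x²)/2 = x/2 + o*x²/2)
1/(A(1409, -9) + 8979605) = 1/((½)*1409*(1 - 9*1409) + 8979605) = 1/((½)*1409*(1 - 12681) + 8979605) = 1/((½)*1409*(-12680) + 8979605) = 1/(-8933060 + 8979605) = 1/46545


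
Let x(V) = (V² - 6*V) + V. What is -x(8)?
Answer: -24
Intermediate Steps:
x(V) = V² - 5*V
-x(8) = -8*(-5 + 8) = -8*3 = -1*24 = -24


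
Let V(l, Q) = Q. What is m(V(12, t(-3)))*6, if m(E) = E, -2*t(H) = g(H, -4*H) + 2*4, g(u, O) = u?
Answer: -15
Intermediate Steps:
t(H) = -4 - H/2 (t(H) = -(H + 2*4)/2 = -(H + 8)/2 = -(8 + H)/2 = -4 - H/2)
m(V(12, t(-3)))*6 = (-4 - 1/2*(-3))*6 = (-4 + 3/2)*6 = -5/2*6 = -15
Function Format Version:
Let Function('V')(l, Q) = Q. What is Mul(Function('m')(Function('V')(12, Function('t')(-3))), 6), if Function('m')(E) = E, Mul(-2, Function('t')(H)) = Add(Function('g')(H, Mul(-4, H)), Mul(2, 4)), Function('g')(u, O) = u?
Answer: -15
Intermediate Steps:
Function('t')(H) = Add(-4, Mul(Rational(-1, 2), H)) (Function('t')(H) = Mul(Rational(-1, 2), Add(H, Mul(2, 4))) = Mul(Rational(-1, 2), Add(H, 8)) = Mul(Rational(-1, 2), Add(8, H)) = Add(-4, Mul(Rational(-1, 2), H)))
Mul(Function('m')(Function('V')(12, Function('t')(-3))), 6) = Mul(Add(-4, Mul(Rational(-1, 2), -3)), 6) = Mul(Add(-4, Rational(3, 2)), 6) = Mul(Rational(-5, 2), 6) = -15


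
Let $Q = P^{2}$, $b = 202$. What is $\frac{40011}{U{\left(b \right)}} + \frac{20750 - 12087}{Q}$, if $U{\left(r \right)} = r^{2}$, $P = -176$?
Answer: $\frac{398216447}{315986176} \approx 1.2602$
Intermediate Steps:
$Q = 30976$ ($Q = \left(-176\right)^{2} = 30976$)
$\frac{40011}{U{\left(b \right)}} + \frac{20750 - 12087}{Q} = \frac{40011}{202^{2}} + \frac{20750 - 12087}{30976} = \frac{40011}{40804} + \left(20750 - 12087\right) \frac{1}{30976} = 40011 \cdot \frac{1}{40804} + 8663 \cdot \frac{1}{30976} = \frac{40011}{40804} + \frac{8663}{30976} = \frac{398216447}{315986176}$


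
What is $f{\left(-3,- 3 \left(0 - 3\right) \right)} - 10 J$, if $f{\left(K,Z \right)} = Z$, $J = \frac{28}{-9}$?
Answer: $\frac{361}{9} \approx 40.111$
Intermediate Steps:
$J = - \frac{28}{9}$ ($J = 28 \left(- \frac{1}{9}\right) = - \frac{28}{9} \approx -3.1111$)
$f{\left(-3,- 3 \left(0 - 3\right) \right)} - 10 J = - 3 \left(0 - 3\right) - - \frac{280}{9} = \left(-3\right) \left(-3\right) + \frac{280}{9} = 9 + \frac{280}{9} = \frac{361}{9}$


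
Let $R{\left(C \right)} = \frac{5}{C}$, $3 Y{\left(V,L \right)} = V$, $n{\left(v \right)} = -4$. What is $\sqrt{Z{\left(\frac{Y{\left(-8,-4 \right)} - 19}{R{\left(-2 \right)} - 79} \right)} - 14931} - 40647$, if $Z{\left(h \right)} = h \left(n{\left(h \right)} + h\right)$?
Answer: $-40647 + \frac{i \sqrt{3570553031}}{489} \approx -40647.0 + 122.2 i$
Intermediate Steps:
$Y{\left(V,L \right)} = \frac{V}{3}$
$Z{\left(h \right)} = h \left(-4 + h\right)$
$\sqrt{Z{\left(\frac{Y{\left(-8,-4 \right)} - 19}{R{\left(-2 \right)} - 79} \right)} - 14931} - 40647 = \sqrt{\frac{\frac{1}{3} \left(-8\right) - 19}{\frac{5}{-2} - 79} \left(-4 + \frac{\frac{1}{3} \left(-8\right) - 19}{\frac{5}{-2} - 79}\right) - 14931} - 40647 = \sqrt{\frac{- \frac{8}{3} - 19}{5 \left(- \frac{1}{2}\right) - 79} \left(-4 + \frac{- \frac{8}{3} - 19}{5 \left(- \frac{1}{2}\right) - 79}\right) - 14931} - 40647 = \sqrt{- \frac{65}{3 \left(- \frac{5}{2} - 79\right)} \left(-4 - \frac{65}{3 \left(- \frac{5}{2} - 79\right)}\right) - 14931} - 40647 = \sqrt{- \frac{65}{3 \left(- \frac{163}{2}\right)} \left(-4 - \frac{65}{3 \left(- \frac{163}{2}\right)}\right) - 14931} - 40647 = \sqrt{\left(- \frac{65}{3}\right) \left(- \frac{2}{163}\right) \left(-4 - - \frac{130}{489}\right) - 14931} - 40647 = \sqrt{\frac{130 \left(-4 + \frac{130}{489}\right)}{489} - 14931} - 40647 = \sqrt{\frac{130}{489} \left(- \frac{1826}{489}\right) - 14931} - 40647 = \sqrt{- \frac{237380}{239121} - 14931} - 40647 = \sqrt{- \frac{3570553031}{239121}} - 40647 = \frac{i \sqrt{3570553031}}{489} - 40647 = -40647 + \frac{i \sqrt{3570553031}}{489}$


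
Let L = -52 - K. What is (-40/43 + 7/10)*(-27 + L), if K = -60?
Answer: 1881/430 ≈ 4.3744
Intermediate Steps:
L = 8 (L = -52 - 1*(-60) = -52 + 60 = 8)
(-40/43 + 7/10)*(-27 + L) = (-40/43 + 7/10)*(-27 + 8) = (-40*1/43 + 7*(1/10))*(-19) = (-40/43 + 7/10)*(-19) = -99/430*(-19) = 1881/430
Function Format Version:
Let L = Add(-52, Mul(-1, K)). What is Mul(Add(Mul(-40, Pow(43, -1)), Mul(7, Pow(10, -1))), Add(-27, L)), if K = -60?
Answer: Rational(1881, 430) ≈ 4.3744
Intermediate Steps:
L = 8 (L = Add(-52, Mul(-1, -60)) = Add(-52, 60) = 8)
Mul(Add(Mul(-40, Pow(43, -1)), Mul(7, Pow(10, -1))), Add(-27, L)) = Mul(Add(Mul(-40, Pow(43, -1)), Mul(7, Pow(10, -1))), Add(-27, 8)) = Mul(Add(Mul(-40, Rational(1, 43)), Mul(7, Rational(1, 10))), -19) = Mul(Add(Rational(-40, 43), Rational(7, 10)), -19) = Mul(Rational(-99, 430), -19) = Rational(1881, 430)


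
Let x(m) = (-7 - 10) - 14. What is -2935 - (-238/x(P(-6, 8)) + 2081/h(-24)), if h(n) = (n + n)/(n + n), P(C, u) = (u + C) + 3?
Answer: -155734/31 ≈ -5023.7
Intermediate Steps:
P(C, u) = 3 + C + u (P(C, u) = (C + u) + 3 = 3 + C + u)
h(n) = 1 (h(n) = (2*n)/((2*n)) = (2*n)*(1/(2*n)) = 1)
x(m) = -31 (x(m) = -17 - 14 = -31)
-2935 - (-238/x(P(-6, 8)) + 2081/h(-24)) = -2935 - (-238/(-31) + 2081/1) = -2935 - (-238*(-1/31) + 2081*1) = -2935 - (238/31 + 2081) = -2935 - 1*64749/31 = -2935 - 64749/31 = -155734/31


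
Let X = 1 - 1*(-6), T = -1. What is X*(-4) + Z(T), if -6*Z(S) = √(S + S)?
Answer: -28 - I*√2/6 ≈ -28.0 - 0.2357*I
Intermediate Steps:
Z(S) = -√2*√S/6 (Z(S) = -√(S + S)/6 = -√2*√S/6)
X = 7 (X = 1 + 6 = 7)
X*(-4) + Z(T) = 7*(-4) - √2*√(-1)/6 = -28 - √2*I/6 = -28 - I*√2/6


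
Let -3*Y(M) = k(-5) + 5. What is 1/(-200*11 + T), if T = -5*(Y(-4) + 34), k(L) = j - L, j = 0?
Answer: -3/7060 ≈ -0.00042493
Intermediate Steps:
k(L) = -L (k(L) = 0 - L = -L)
Y(M) = -10/3 (Y(M) = -(-1*(-5) + 5)/3 = -(5 + 5)/3 = -⅓*10 = -10/3)
T = -460/3 (T = -5*(-10/3 + 34) = -5*92/3 = -460/3 ≈ -153.33)
1/(-200*11 + T) = 1/(-200*11 - 460/3) = 1/(-2200 - 460/3) = 1/(-7060/3) = -3/7060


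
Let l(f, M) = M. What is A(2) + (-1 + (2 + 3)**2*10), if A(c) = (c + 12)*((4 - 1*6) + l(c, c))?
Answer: 249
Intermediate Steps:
A(c) = (-2 + c)*(12 + c) (A(c) = (c + 12)*((4 - 1*6) + c) = (12 + c)*((4 - 6) + c) = (12 + c)*(-2 + c) = (-2 + c)*(12 + c))
A(2) + (-1 + (2 + 3)**2*10) = (-24 + 2**2 + 10*2) + (-1 + (2 + 3)**2*10) = (-24 + 4 + 20) + (-1 + 5**2*10) = 0 + (-1 + 25*10) = 0 + (-1 + 250) = 0 + 249 = 249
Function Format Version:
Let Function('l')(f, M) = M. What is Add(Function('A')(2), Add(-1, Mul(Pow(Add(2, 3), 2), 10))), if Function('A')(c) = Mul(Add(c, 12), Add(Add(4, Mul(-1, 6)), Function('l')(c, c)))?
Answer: 249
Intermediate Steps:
Function('A')(c) = Mul(Add(-2, c), Add(12, c)) (Function('A')(c) = Mul(Add(c, 12), Add(Add(4, Mul(-1, 6)), c)) = Mul(Add(12, c), Add(Add(4, -6), c)) = Mul(Add(12, c), Add(-2, c)) = Mul(Add(-2, c), Add(12, c)))
Add(Function('A')(2), Add(-1, Mul(Pow(Add(2, 3), 2), 10))) = Add(Add(-24, Pow(2, 2), Mul(10, 2)), Add(-1, Mul(Pow(Add(2, 3), 2), 10))) = Add(Add(-24, 4, 20), Add(-1, Mul(Pow(5, 2), 10))) = Add(0, Add(-1, Mul(25, 10))) = Add(0, Add(-1, 250)) = Add(0, 249) = 249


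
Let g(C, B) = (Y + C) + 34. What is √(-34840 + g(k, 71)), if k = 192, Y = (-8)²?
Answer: 5*I*√1382 ≈ 185.88*I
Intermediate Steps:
Y = 64
g(C, B) = 98 + C (g(C, B) = (64 + C) + 34 = 98 + C)
√(-34840 + g(k, 71)) = √(-34840 + (98 + 192)) = √(-34840 + 290) = √(-34550) = 5*I*√1382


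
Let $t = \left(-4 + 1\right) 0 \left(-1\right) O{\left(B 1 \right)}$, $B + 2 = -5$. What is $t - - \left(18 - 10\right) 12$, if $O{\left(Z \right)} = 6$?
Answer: $96$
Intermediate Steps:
$B = -7$ ($B = -2 - 5 = -7$)
$t = 0$ ($t = \left(-4 + 1\right) 0 \left(-1\right) 6 = \left(-3\right) 0 \left(-1\right) 6 = 0 \left(-1\right) 6 = 0 \cdot 6 = 0$)
$t - - \left(18 - 10\right) 12 = 0 - - \left(18 - 10\right) 12 = 0 - - 8 \cdot 12 = 0 - \left(-1\right) 96 = 0 - -96 = 0 + 96 = 96$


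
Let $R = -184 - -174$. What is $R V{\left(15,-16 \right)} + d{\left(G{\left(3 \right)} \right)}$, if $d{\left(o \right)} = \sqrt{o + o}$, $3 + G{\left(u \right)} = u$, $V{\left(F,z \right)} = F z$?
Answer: $2400$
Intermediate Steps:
$G{\left(u \right)} = -3 + u$
$R = -10$ ($R = -184 + 174 = -10$)
$d{\left(o \right)} = \sqrt{2} \sqrt{o}$ ($d{\left(o \right)} = \sqrt{2 o} = \sqrt{2} \sqrt{o}$)
$R V{\left(15,-16 \right)} + d{\left(G{\left(3 \right)} \right)} = - 10 \cdot 15 \left(-16\right) + \sqrt{2} \sqrt{-3 + 3} = \left(-10\right) \left(-240\right) + \sqrt{2} \sqrt{0} = 2400 + \sqrt{2} \cdot 0 = 2400 + 0 = 2400$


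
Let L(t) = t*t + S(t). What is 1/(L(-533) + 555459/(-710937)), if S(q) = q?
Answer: 236979/67196632171 ≈ 3.5266e-6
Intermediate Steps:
L(t) = t + t² (L(t) = t*t + t = t² + t = t + t²)
1/(L(-533) + 555459/(-710937)) = 1/(-533*(1 - 533) + 555459/(-710937)) = 1/(-533*(-532) + 555459*(-1/710937)) = 1/(283556 - 185153/236979) = 1/(67196632171/236979) = 236979/67196632171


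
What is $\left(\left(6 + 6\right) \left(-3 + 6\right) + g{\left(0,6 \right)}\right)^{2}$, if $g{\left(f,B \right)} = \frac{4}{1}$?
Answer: $1600$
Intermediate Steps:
$g{\left(f,B \right)} = 4$ ($g{\left(f,B \right)} = 4 \cdot 1 = 4$)
$\left(\left(6 + 6\right) \left(-3 + 6\right) + g{\left(0,6 \right)}\right)^{2} = \left(\left(6 + 6\right) \left(-3 + 6\right) + 4\right)^{2} = \left(12 \cdot 3 + 4\right)^{2} = \left(36 + 4\right)^{2} = 40^{2} = 1600$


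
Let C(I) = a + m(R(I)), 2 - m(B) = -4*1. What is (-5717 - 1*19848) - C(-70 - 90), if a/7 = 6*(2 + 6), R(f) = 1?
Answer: -25907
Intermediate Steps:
m(B) = 6 (m(B) = 2 - (-4) = 2 - 1*(-4) = 2 + 4 = 6)
a = 336 (a = 7*(6*(2 + 6)) = 7*(6*8) = 7*48 = 336)
C(I) = 342 (C(I) = 336 + 6 = 342)
(-5717 - 1*19848) - C(-70 - 90) = (-5717 - 1*19848) - 1*342 = (-5717 - 19848) - 342 = -25565 - 342 = -25907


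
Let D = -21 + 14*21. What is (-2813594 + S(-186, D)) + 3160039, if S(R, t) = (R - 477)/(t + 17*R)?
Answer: 333626756/963 ≈ 3.4645e+5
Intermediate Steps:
D = 273 (D = -21 + 294 = 273)
S(R, t) = (-477 + R)/(t + 17*R)
(-2813594 + S(-186, D)) + 3160039 = (-2813594 + (-477 - 186)/(273 + 17*(-186))) + 3160039 = (-2813594 - 663/(273 - 3162)) + 3160039 = (-2813594 - 663/(-2889)) + 3160039 = (-2813594 - 1/2889*(-663)) + 3160039 = (-2813594 + 221/963) + 3160039 = -2709490801/963 + 3160039 = 333626756/963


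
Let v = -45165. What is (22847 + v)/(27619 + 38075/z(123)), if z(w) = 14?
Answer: -312452/424741 ≈ -0.73563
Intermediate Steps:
(22847 + v)/(27619 + 38075/z(123)) = (22847 - 45165)/(27619 + 38075/14) = -22318/(27619 + 38075*(1/14)) = -22318/(27619 + 38075/14) = -22318/424741/14 = -22318*14/424741 = -312452/424741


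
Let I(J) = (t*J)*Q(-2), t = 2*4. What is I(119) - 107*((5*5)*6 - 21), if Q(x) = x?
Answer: -15707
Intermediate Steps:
t = 8
I(J) = -16*J (I(J) = (8*J)*(-2) = -16*J)
I(119) - 107*((5*5)*6 - 21) = -16*119 - 107*((5*5)*6 - 21) = -1904 - 107*(25*6 - 21) = -1904 - 107*(150 - 21) = -1904 - 107*129 = -1904 - 13803 = -15707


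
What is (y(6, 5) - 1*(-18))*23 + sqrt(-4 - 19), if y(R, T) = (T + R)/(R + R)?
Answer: 5221/12 + I*sqrt(23) ≈ 435.08 + 4.7958*I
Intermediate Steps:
y(R, T) = (R + T)/(2*R) (y(R, T) = (R + T)/((2*R)) = (R + T)*(1/(2*R)) = (R + T)/(2*R))
(y(6, 5) - 1*(-18))*23 + sqrt(-4 - 19) = ((1/2)*(6 + 5)/6 - 1*(-18))*23 + sqrt(-4 - 19) = ((1/2)*(1/6)*11 + 18)*23 + sqrt(-23) = (11/12 + 18)*23 + I*sqrt(23) = (227/12)*23 + I*sqrt(23) = 5221/12 + I*sqrt(23)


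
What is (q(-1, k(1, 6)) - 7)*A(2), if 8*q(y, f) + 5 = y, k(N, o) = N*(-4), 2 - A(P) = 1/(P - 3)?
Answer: -93/4 ≈ -23.250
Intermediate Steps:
A(P) = 2 - 1/(-3 + P) (A(P) = 2 - 1/(P - 3) = 2 - 1/(-3 + P))
k(N, o) = -4*N
q(y, f) = -5/8 + y/8
(q(-1, k(1, 6)) - 7)*A(2) = ((-5/8 + (⅛)*(-1)) - 7)*((-7 + 2*2)/(-3 + 2)) = ((-5/8 - ⅛) - 7)*((-7 + 4)/(-1)) = (-¾ - 7)*(-1*(-3)) = -31/4*3 = -93/4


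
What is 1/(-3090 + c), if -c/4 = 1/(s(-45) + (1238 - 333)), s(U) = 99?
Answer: -251/775591 ≈ -0.00032362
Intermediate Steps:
c = -1/251 (c = -4/(99 + (1238 - 333)) = -4/(99 + 905) = -4/1004 = -4*1/1004 = -1/251 ≈ -0.0039841)
1/(-3090 + c) = 1/(-3090 - 1/251) = 1/(-775591/251) = -251/775591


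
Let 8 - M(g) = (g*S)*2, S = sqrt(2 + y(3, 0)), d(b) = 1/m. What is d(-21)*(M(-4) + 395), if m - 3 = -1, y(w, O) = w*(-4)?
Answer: 403/2 + 4*I*sqrt(10) ≈ 201.5 + 12.649*I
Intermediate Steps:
y(w, O) = -4*w
m = 2 (m = 3 - 1 = 2)
d(b) = 1/2
S = I*sqrt(10) (S = sqrt(2 - 4*3) = sqrt(2 - 12) = sqrt(-10) = I*sqrt(10) ≈ 3.1623*I)
M(g) = 8 - 2*I*g*sqrt(10) (M(g) = 8 - g*(I*sqrt(10))*2 = 8 - I*g*sqrt(10)*2 = 8 - 2*I*g*sqrt(10))
d(-21)*(M(-4) + 395) = ((8 - 2*I*(-4)*sqrt(10)) + 395)/2 = ((8 + 8*I*sqrt(10)) + 395)/2 = (403 + 8*I*sqrt(10))/2 = 403/2 + 4*I*sqrt(10)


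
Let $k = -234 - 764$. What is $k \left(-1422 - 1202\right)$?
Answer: $2618752$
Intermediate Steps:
$k = -998$
$k \left(-1422 - 1202\right) = - 998 \left(-1422 - 1202\right) = \left(-998\right) \left(-2624\right) = 2618752$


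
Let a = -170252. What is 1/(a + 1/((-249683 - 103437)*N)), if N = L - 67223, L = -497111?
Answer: -199277622080/33927413714364159 ≈ -5.8736e-6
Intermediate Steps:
N = -564334 (N = -497111 - 67223 = -564334)
1/(a + 1/((-249683 - 103437)*N)) = 1/(-170252 + 1/(-249683 - 103437*(-564334))) = 1/(-170252 - 1/564334/(-353120)) = 1/(-170252 - 1/353120*(-1/564334)) = 1/(-170252 + 1/199277622080) = 1/(-33927413714364159/199277622080) = -199277622080/33927413714364159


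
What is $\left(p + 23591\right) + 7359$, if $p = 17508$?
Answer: $48458$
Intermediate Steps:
$\left(p + 23591\right) + 7359 = \left(17508 + 23591\right) + 7359 = 41099 + 7359 = 48458$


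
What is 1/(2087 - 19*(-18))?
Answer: 1/2429 ≈ 0.00041169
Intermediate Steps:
1/(2087 - 19*(-18)) = 1/(2087 + 342) = 1/2429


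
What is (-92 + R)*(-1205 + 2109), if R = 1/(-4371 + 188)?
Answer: -347892648/4183 ≈ -83168.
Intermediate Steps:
R = -1/4183 (R = 1/(-4183) = -1/4183 ≈ -0.00023906)
(-92 + R)*(-1205 + 2109) = (-92 - 1/4183)*(-1205 + 2109) = -384837/4183*904 = -347892648/4183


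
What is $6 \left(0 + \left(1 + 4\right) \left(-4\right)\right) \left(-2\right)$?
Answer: $240$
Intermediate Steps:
$6 \left(0 + \left(1 + 4\right) \left(-4\right)\right) \left(-2\right) = 6 \left(0 + 5 \left(-4\right)\right) \left(-2\right) = 6 \left(0 - 20\right) \left(-2\right) = 6 \left(-20\right) \left(-2\right) = \left(-120\right) \left(-2\right) = 240$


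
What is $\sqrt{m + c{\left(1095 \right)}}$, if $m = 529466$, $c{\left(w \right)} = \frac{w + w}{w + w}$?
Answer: $\sqrt{529467} \approx 727.64$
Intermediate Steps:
$c{\left(w \right)} = 1$ ($c{\left(w \right)} = \frac{2 w}{2 w} = 2 w \frac{1}{2 w} = 1$)
$\sqrt{m + c{\left(1095 \right)}} = \sqrt{529466 + 1} = \sqrt{529467}$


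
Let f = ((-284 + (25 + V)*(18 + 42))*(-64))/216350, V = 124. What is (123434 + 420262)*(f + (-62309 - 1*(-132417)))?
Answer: 4123203382555968/108175 ≈ 3.8116e+10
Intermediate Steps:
f = -276992/108175 (f = ((-284 + (25 + 124)*(18 + 42))*(-64))/216350 = ((-284 + 149*60)*(-64))*(1/216350) = ((-284 + 8940)*(-64))*(1/216350) = (8656*(-64))*(1/216350) = -553984*1/216350 = -276992/108175 ≈ -2.5606)
(123434 + 420262)*(f + (-62309 - 1*(-132417))) = (123434 + 420262)*(-276992/108175 + (-62309 - 1*(-132417))) = 543696*(-276992/108175 + (-62309 + 132417)) = 543696*(-276992/108175 + 70108) = 543696*(7583655908/108175) = 4123203382555968/108175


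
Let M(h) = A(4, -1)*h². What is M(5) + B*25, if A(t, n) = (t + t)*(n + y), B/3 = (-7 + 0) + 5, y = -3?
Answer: -950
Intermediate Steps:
B = -6 (B = 3*((-7 + 0) + 5) = 3*(-7 + 5) = 3*(-2) = -6)
A(t, n) = 2*t*(-3 + n) (A(t, n) = (t + t)*(n - 3) = (2*t)*(-3 + n) = 2*t*(-3 + n))
M(h) = -32*h² (M(h) = (2*4*(-3 - 1))*h² = (2*4*(-4))*h² = -32*h²)
M(5) + B*25 = -32*5² - 6*25 = -32*25 - 150 = -800 - 150 = -950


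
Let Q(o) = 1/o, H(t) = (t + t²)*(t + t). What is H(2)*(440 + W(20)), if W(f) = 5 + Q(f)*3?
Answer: 53418/5 ≈ 10684.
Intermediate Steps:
H(t) = 2*t*(t + t²) (H(t) = (t + t²)*(2*t) = 2*t*(t + t²))
W(f) = 5 + 3/f
H(2)*(440 + W(20)) = (2*2²*(1 + 2))*(440 + (5 + 3/20)) = (2*4*3)*(440 + (5 + 3*(1/20))) = 24*(440 + (5 + 3/20)) = 24*(440 + 103/20) = 24*(8903/20) = 53418/5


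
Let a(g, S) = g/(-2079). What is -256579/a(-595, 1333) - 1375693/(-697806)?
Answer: -53175465671273/59313510 ≈ -8.9652e+5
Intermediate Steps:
a(g, S) = -g/2079 (a(g, S) = g*(-1/2079) = -g/2079)
-256579/a(-595, 1333) - 1375693/(-697806) = -256579/((-1/2079*(-595))) - 1375693/(-697806) = -256579/85/297 - 1375693*(-1/697806) = -256579*297/85 + 1375693/697806 = -76203963/85 + 1375693/697806 = -53175465671273/59313510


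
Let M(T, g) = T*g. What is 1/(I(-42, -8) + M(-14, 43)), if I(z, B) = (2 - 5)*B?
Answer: -1/578 ≈ -0.0017301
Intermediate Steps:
I(z, B) = -3*B
1/(I(-42, -8) + M(-14, 43)) = 1/(-3*(-8) - 14*43) = 1/(24 - 602) = 1/(-578) = -1/578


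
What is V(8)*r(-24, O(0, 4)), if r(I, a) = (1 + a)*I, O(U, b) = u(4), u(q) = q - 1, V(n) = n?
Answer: -768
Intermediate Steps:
u(q) = -1 + q
O(U, b) = 3 (O(U, b) = -1 + 4 = 3)
r(I, a) = I*(1 + a)
V(8)*r(-24, O(0, 4)) = 8*(-24*(1 + 3)) = 8*(-24*4) = 8*(-96) = -768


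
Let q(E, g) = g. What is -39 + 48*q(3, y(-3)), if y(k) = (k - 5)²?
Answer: 3033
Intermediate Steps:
y(k) = (-5 + k)²
-39 + 48*q(3, y(-3)) = -39 + 48*(-5 - 3)² = -39 + 48*(-8)² = -39 + 48*64 = -39 + 3072 = 3033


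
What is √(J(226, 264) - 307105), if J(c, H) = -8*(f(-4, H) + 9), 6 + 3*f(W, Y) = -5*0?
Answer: 3*I*√34129 ≈ 554.22*I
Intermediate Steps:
f(W, Y) = -2 (f(W, Y) = -2 + (-5*0)/3 = -2 + (⅓)*0 = -2 + 0 = -2)
J(c, H) = -56 (J(c, H) = -8*(-2 + 9) = -8*7 = -56)
√(J(226, 264) - 307105) = √(-56 - 307105) = √(-307161) = 3*I*√34129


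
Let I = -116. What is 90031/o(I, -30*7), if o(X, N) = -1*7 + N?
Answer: -90031/217 ≈ -414.89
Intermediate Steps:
o(X, N) = -7 + N
90031/o(I, -30*7) = 90031/(-7 - 30*7) = 90031/(-7 - 210) = 90031/(-217) = 90031*(-1/217) = -90031/217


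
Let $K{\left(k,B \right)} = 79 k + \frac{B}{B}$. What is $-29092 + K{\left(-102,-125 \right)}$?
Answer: $-37149$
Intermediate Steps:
$K{\left(k,B \right)} = 1 + 79 k$ ($K{\left(k,B \right)} = 79 k + 1 = 1 + 79 k$)
$-29092 + K{\left(-102,-125 \right)} = -29092 + \left(1 + 79 \left(-102\right)\right) = -29092 + \left(1 - 8058\right) = -29092 - 8057 = -37149$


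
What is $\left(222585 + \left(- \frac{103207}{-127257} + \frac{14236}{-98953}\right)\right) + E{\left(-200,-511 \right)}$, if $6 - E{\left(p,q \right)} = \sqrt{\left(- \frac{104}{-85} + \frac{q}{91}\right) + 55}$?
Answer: $\frac{215613622497610}{968650917} - \frac{\sqrt{61793810}}{1105} \approx 2.2258 \cdot 10^{5}$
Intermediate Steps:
$E{\left(p,q \right)} = 6 - \sqrt{\frac{4779}{85} + \frac{q}{91}}$ ($E{\left(p,q \right)} = 6 - \sqrt{\left(- \frac{104}{-85} + \frac{q}{91}\right) + 55} = 6 - \sqrt{\left(\left(-104\right) \left(- \frac{1}{85}\right) + q \frac{1}{91}\right) + 55} = 6 - \sqrt{\left(\frac{104}{85} + \frac{q}{91}\right) + 55} = 6 - \sqrt{\frac{4779}{85} + \frac{q}{91}}$)
$\left(222585 + \left(- \frac{103207}{-127257} + \frac{14236}{-98953}\right)\right) + E{\left(-200,-511 \right)} = \left(222585 + \left(- \frac{103207}{-127257} + \frac{14236}{-98953}\right)\right) + \left(6 - \frac{\sqrt{3363866415 + 657475 \left(-511\right)}}{7735}\right) = \left(222585 + \left(\left(-103207\right) \left(- \frac{1}{127257}\right) + 14236 \left(- \frac{1}{98953}\right)\right)\right) + \left(6 - \frac{\sqrt{3363866415 - 335969725}}{7735}\right) = \left(222585 + \left(\frac{7939}{9789} - \frac{14236}{98953}\right)\right) + \left(6 - \frac{\sqrt{3027896690}}{7735}\right) = \left(222585 + \frac{646231663}{968650917}\right) + \left(6 - \frac{7 \sqrt{61793810}}{7735}\right) = \frac{215607810592108}{968650917} + \left(6 - \frac{\sqrt{61793810}}{1105}\right) = \frac{215613622497610}{968650917} - \frac{\sqrt{61793810}}{1105}$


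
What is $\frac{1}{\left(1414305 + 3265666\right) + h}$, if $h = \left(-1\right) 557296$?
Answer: $\frac{1}{4122675} \approx 2.4256 \cdot 10^{-7}$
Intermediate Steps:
$h = -557296$
$\frac{1}{\left(1414305 + 3265666\right) + h} = \frac{1}{\left(1414305 + 3265666\right) - 557296} = \frac{1}{4679971 - 557296} = \frac{1}{4122675}$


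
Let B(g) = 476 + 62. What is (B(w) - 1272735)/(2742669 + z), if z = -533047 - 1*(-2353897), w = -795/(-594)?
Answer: -1272197/4563519 ≈ -0.27878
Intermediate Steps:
w = 265/198 (w = -795*(-1/594) = 265/198 ≈ 1.3384)
z = 1820850 (z = -533047 + 2353897 = 1820850)
B(g) = 538
(B(w) - 1272735)/(2742669 + z) = (538 - 1272735)/(2742669 + 1820850) = -1272197/4563519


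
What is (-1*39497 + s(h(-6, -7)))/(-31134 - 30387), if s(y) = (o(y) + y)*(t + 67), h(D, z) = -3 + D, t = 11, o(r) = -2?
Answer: 40355/61521 ≈ 0.65595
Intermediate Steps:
s(y) = -156 + 78*y (s(y) = (-2 + y)*(11 + 67) = (-2 + y)*78 = -156 + 78*y)
(-1*39497 + s(h(-6, -7)))/(-31134 - 30387) = (-1*39497 + (-156 + 78*(-3 - 6)))/(-31134 - 30387) = (-39497 + (-156 + 78*(-9)))/(-61521) = (-39497 + (-156 - 702))*(-1/61521) = (-39497 - 858)*(-1/61521) = -40355*(-1/61521) = 40355/61521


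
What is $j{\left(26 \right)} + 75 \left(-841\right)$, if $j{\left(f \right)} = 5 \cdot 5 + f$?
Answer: $-63024$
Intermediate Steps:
$j{\left(f \right)} = 25 + f$
$j{\left(26 \right)} + 75 \left(-841\right) = \left(25 + 26\right) + 75 \left(-841\right) = 51 - 63075 = -63024$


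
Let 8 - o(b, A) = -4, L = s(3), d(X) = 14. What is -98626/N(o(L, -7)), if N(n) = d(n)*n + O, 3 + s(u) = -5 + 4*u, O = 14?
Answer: -49313/91 ≈ -541.90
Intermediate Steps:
s(u) = -8 + 4*u (s(u) = -3 + (-5 + 4*u) = -8 + 4*u)
L = 4 (L = -8 + 4*3 = -8 + 12 = 4)
o(b, A) = 12 (o(b, A) = 8 - 1*(-4) = 8 + 4 = 12)
N(n) = 14 + 14*n (N(n) = 14*n + 14 = 14 + 14*n)
-98626/N(o(L, -7)) = -98626/(14 + 14*12) = -98626/(14 + 168) = -98626/182 = -98626*1/182 = -49313/91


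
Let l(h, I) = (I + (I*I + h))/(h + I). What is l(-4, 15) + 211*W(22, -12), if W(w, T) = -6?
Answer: -13690/11 ≈ -1244.5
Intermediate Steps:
l(h, I) = (I + h + I²)/(I + h) (l(h, I) = (I + (I² + h))/(I + h) = (I + (h + I²))/(I + h) = (I + h + I²)/(I + h))
l(-4, 15) + 211*W(22, -12) = (15 - 4 + 15²)/(15 - 4) + 211*(-6) = (15 - 4 + 225)/11 - 1266 = (1/11)*236 - 1266 = 236/11 - 1266 = -13690/11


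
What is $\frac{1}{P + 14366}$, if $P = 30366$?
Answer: $\frac{1}{44732} \approx 2.2355 \cdot 10^{-5}$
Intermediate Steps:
$\frac{1}{P + 14366} = \frac{1}{30366 + 14366} = \frac{1}{44732}$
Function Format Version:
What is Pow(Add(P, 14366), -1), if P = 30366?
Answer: Rational(1, 44732) ≈ 2.2355e-5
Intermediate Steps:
Pow(Add(P, 14366), -1) = Pow(Add(30366, 14366), -1) = Pow(44732, -1) = Rational(1, 44732)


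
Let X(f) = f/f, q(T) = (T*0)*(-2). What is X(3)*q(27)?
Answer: 0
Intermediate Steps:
q(T) = 0 (q(T) = 0*(-2) = 0)
X(f) = 1
X(3)*q(27) = 1*0 = 0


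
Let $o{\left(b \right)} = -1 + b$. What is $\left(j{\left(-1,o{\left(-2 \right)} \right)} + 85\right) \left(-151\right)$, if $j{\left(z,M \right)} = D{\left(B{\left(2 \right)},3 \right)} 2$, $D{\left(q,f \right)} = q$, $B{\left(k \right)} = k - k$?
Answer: $-12835$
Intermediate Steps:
$B{\left(k \right)} = 0$
$j{\left(z,M \right)} = 0$ ($j{\left(z,M \right)} = 0 \cdot 2 = 0$)
$\left(j{\left(-1,o{\left(-2 \right)} \right)} + 85\right) \left(-151\right) = \left(0 + 85\right) \left(-151\right) = 85 \left(-151\right) = -12835$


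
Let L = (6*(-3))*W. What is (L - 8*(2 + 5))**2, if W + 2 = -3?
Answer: 1156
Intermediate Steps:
W = -5 (W = -2 - 3 = -5)
L = 90 (L = (6*(-3))*(-5) = -18*(-5) = 90)
(L - 8*(2 + 5))**2 = (90 - 8*(2 + 5))**2 = (90 - 8*7)**2 = (90 - 56)**2 = 34**2 = 1156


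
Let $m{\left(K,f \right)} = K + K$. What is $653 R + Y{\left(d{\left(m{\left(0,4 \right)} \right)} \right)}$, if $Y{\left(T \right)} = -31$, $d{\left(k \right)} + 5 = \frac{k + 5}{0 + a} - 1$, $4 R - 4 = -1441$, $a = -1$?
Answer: $- \frac{938485}{4} \approx -2.3462 \cdot 10^{5}$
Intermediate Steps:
$m{\left(K,f \right)} = 2 K$
$R = - \frac{1437}{4}$ ($R = 1 + \frac{1}{4} \left(-1441\right) = 1 - \frac{1441}{4} = - \frac{1437}{4} \approx -359.25$)
$d{\left(k \right)} = -11 - k$ ($d{\left(k \right)} = -5 + \left(\frac{k + 5}{0 - 1} - 1\right) = -5 + \left(\frac{5 + k}{-1} - 1\right) = -5 + \left(\left(5 + k\right) \left(-1\right) - 1\right) = -5 - \left(6 + k\right) = -11 - k$)
$653 R + Y{\left(d{\left(m{\left(0,4 \right)} \right)} \right)} = 653 \left(- \frac{1437}{4}\right) - 31 = - \frac{938361}{4} - 31 = - \frac{938485}{4}$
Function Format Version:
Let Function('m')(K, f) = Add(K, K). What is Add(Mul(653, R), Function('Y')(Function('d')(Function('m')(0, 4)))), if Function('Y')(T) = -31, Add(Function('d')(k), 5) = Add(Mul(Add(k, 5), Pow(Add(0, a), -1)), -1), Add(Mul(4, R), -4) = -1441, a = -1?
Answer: Rational(-938485, 4) ≈ -2.3462e+5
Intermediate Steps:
Function('m')(K, f) = Mul(2, K)
R = Rational(-1437, 4) (R = Add(1, Mul(Rational(1, 4), -1441)) = Add(1, Rational(-1441, 4)) = Rational(-1437, 4) ≈ -359.25)
Function('d')(k) = Add(-11, Mul(-1, k)) (Function('d')(k) = Add(-5, Add(Mul(Add(k, 5), Pow(Add(0, -1), -1)), -1)) = Add(-5, Add(Mul(Add(5, k), Pow(-1, -1)), -1)) = Add(-5, Add(Mul(Add(5, k), -1), -1)) = Add(-5, Add(Add(-5, Mul(-1, k)), -1)) = Add(-5, Add(-6, Mul(-1, k))) = Add(-11, Mul(-1, k)))
Add(Mul(653, R), Function('Y')(Function('d')(Function('m')(0, 4)))) = Add(Mul(653, Rational(-1437, 4)), -31) = Add(Rational(-938361, 4), -31) = Rational(-938485, 4)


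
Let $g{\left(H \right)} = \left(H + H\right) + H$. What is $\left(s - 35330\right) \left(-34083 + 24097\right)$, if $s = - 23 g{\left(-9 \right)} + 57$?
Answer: $346034872$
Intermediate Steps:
$g{\left(H \right)} = 3 H$ ($g{\left(H \right)} = 2 H + H = 3 H$)
$s = 678$ ($s = - 23 \cdot 3 \left(-9\right) + 57 = \left(-23\right) \left(-27\right) + 57 = 621 + 57 = 678$)
$\left(s - 35330\right) \left(-34083 + 24097\right) = \left(678 - 35330\right) \left(-34083 + 24097\right) = \left(-34652\right) \left(-9986\right) = 346034872$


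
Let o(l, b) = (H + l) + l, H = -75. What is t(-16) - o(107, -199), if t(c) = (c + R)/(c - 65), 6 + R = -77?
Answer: -1240/9 ≈ -137.78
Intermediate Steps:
R = -83 (R = -6 - 77 = -83)
o(l, b) = -75 + 2*l (o(l, b) = (-75 + l) + l = -75 + 2*l)
t(c) = (-83 + c)/(-65 + c) (t(c) = (c - 83)/(c - 65) = (-83 + c)/(-65 + c))
t(-16) - o(107, -199) = (-83 - 16)/(-65 - 16) - (-75 + 2*107) = -99/(-81) - (-75 + 214) = -1/81*(-99) - 1*139 = 11/9 - 139 = -1240/9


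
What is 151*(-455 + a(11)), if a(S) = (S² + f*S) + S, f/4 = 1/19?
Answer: -920043/19 ≈ -48423.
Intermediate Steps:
f = 4/19 ≈ 0.21053
a(S) = S² + 23*S/19 (a(S) = (S² + 4*S/19) + S = S² + 23*S/19)
151*(-455 + a(11)) = 151*(-455 + (1/19)*11*(23 + 19*11)) = 151*(-455 + (1/19)*11*(23 + 209)) = 151*(-455 + (1/19)*11*232) = 151*(-455 + 2552/19) = 151*(-6093/19) = -920043/19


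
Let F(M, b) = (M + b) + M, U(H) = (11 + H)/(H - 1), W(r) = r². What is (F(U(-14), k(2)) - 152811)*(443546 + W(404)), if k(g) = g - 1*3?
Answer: -463601360196/5 ≈ -9.2720e+10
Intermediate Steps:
k(g) = -3 + g (k(g) = g - 3 = -3 + g)
U(H) = (11 + H)/(-1 + H)
F(M, b) = b + 2*M
(F(U(-14), k(2)) - 152811)*(443546 + W(404)) = (((-3 + 2) + 2*((11 - 14)/(-1 - 14))) - 152811)*(443546 + 404²) = ((-1 + 2*(-3/(-15))) - 152811)*(443546 + 163216) = ((-1 + 2*(-1/15*(-3))) - 152811)*606762 = ((-1 + 2*(⅕)) - 152811)*606762 = ((-1 + ⅖) - 152811)*606762 = (-⅗ - 152811)*606762 = -764058/5*606762 = -463601360196/5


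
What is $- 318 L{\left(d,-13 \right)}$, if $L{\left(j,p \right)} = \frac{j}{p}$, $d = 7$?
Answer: $\frac{2226}{13} \approx 171.23$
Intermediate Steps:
$- 318 L{\left(d,-13 \right)} = - 318 \frac{7}{-13} = - 318 \cdot 7 \left(- \frac{1}{13}\right) = \left(-318\right) \left(- \frac{7}{13}\right) = \frac{2226}{13}$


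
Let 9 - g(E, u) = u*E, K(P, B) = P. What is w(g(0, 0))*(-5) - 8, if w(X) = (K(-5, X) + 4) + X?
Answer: -48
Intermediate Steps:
g(E, u) = 9 - E*u (g(E, u) = 9 - u*E = 9 - E*u)
w(X) = -1 + X (w(X) = (-5 + 4) + X = -1 + X)
w(g(0, 0))*(-5) - 8 = (-1 + (9 - 1*0*0))*(-5) - 8 = (-1 + (9 + 0))*(-5) - 8 = (-1 + 9)*(-5) - 8 = 8*(-5) - 8 = -40 - 8 = -48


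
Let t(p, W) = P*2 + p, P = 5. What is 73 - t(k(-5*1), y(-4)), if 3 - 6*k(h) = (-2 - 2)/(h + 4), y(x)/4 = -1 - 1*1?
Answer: 379/6 ≈ 63.167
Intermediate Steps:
y(x) = -8 (y(x) = 4*(-1 - 1*1) = 4*(-1 - 1) = 4*(-2) = -8)
k(h) = ½ + 2/(3*(4 + h)) (k(h) = ½ - (-2 - 2)/(6*(h + 4)) = ½ - (-2)/(3*(4 + h)) = ½ + 2/(3*(4 + h)))
t(p, W) = 10 + p (t(p, W) = 5*2 + p = 10 + p)
73 - t(k(-5*1), y(-4)) = 73 - (10 + (16 + 3*(-5*1))/(6*(4 - 5*1))) = 73 - (10 + (16 + 3*(-5))/(6*(4 - 5))) = 73 - (10 + (⅙)*(16 - 15)/(-1)) = 73 - (10 + (⅙)*(-1)*1) = 73 - (10 - ⅙) = 73 - 1*59/6 = 73 - 59/6 = 379/6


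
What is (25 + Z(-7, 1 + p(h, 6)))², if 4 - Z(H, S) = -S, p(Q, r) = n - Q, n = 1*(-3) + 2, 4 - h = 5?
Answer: 900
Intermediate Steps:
h = -1 (h = 4 - 1*5 = 4 - 5 = -1)
n = -1 (n = -3 + 2 = -1)
p(Q, r) = -1 - Q
Z(H, S) = 4 + S (Z(H, S) = 4 - (-1)*S = 4 + S)
(25 + Z(-7, 1 + p(h, 6)))² = (25 + (4 + (1 + (-1 - 1*(-1)))))² = (25 + (4 + (1 + (-1 + 1))))² = (25 + (4 + (1 + 0)))² = (25 + (4 + 1))² = (25 + 5)² = 30² = 900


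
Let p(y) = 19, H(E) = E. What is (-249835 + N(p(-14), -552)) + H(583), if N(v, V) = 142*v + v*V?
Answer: -257042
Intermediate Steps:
N(v, V) = 142*v + V*v
(-249835 + N(p(-14), -552)) + H(583) = (-249835 + 19*(142 - 552)) + 583 = (-249835 + 19*(-410)) + 583 = (-249835 - 7790) + 583 = -257625 + 583 = -257042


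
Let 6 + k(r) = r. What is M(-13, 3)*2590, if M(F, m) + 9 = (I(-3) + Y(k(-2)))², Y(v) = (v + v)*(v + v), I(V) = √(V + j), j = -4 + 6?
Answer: 169712340 + 1326080*I ≈ 1.6971e+8 + 1.3261e+6*I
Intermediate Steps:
j = 2
k(r) = -6 + r
I(V) = √(2 + V) (I(V) = √(V + 2) = √(2 + V))
Y(v) = 4*v² (Y(v) = (2*v)*(2*v) = 4*v²)
M(F, m) = -9 + (256 + I)² (M(F, m) = -9 + (√(2 - 3) + 4*(-6 - 2)²)² = -9 + (√(-1) + 4*(-8)²)² = -9 + (I + 4*64)² = -9 + (I + 256)² = -9 + (256 + I)²)
M(-13, 3)*2590 = (65526 + 512*I)*2590 = 169712340 + 1326080*I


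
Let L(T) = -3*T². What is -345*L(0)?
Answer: 0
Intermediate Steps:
-345*L(0) = -(-1035)*0² = -(-1035)*0 = -345*0 = 0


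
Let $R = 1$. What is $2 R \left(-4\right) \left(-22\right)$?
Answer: $176$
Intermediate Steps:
$2 R \left(-4\right) \left(-22\right) = 2 \cdot 1 \left(-4\right) \left(-22\right) = 2 \left(-4\right) \left(-22\right) = \left(-8\right) \left(-22\right) = 176$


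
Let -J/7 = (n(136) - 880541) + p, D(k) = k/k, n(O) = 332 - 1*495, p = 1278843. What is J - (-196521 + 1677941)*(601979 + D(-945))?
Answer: -891787998573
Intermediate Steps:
n(O) = -163 (n(O) = 332 - 495 = -163)
D(k) = 1
J = -2786973 (J = -7*((-163 - 880541) + 1278843) = -7*(-880704 + 1278843) = -7*398139 = -2786973)
J - (-196521 + 1677941)*(601979 + D(-945)) = -2786973 - (-196521 + 1677941)*(601979 + 1) = -2786973 - 1481420*601980 = -2786973 - 1*891785211600 = -2786973 - 891785211600 = -891787998573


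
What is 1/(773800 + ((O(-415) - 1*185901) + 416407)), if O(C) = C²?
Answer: 1/1176531 ≈ 8.4996e-7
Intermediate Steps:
1/(773800 + ((O(-415) - 1*185901) + 416407)) = 1/(773800 + (((-415)² - 1*185901) + 416407)) = 1/(773800 + ((172225 - 185901) + 416407)) = 1/(773800 + (-13676 + 416407)) = 1/(773800 + 402731) = 1/1176531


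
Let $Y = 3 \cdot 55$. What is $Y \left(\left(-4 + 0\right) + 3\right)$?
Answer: $-165$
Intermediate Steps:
$Y = 165$
$Y \left(\left(-4 + 0\right) + 3\right) = 165 \left(\left(-4 + 0\right) + 3\right) = 165 \left(-4 + 3\right) = 165 \left(-1\right) = -165$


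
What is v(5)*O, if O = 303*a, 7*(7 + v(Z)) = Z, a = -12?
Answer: 159984/7 ≈ 22855.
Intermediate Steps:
v(Z) = -7 + Z/7
O = -3636 (O = 303*(-12) = -3636)
v(5)*O = (-7 + (⅐)*5)*(-3636) = (-7 + 5/7)*(-3636) = -44/7*(-3636) = 159984/7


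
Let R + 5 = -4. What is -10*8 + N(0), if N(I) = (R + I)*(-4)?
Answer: -44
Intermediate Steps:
R = -9 (R = -5 - 4 = -9)
N(I) = 36 - 4*I (N(I) = (-9 + I)*(-4) = 36 - 4*I)
-10*8 + N(0) = -10*8 + (36 - 4*0) = -80 + (36 + 0) = -80 + 36 = -44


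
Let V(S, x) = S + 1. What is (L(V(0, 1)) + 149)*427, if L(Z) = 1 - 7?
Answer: 61061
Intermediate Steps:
V(S, x) = 1 + S
L(Z) = -6
(L(V(0, 1)) + 149)*427 = (-6 + 149)*427 = 143*427 = 61061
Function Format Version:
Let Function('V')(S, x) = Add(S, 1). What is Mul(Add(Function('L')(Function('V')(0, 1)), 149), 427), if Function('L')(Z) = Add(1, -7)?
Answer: 61061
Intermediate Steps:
Function('V')(S, x) = Add(1, S)
Function('L')(Z) = -6
Mul(Add(Function('L')(Function('V')(0, 1)), 149), 427) = Mul(Add(-6, 149), 427) = Mul(143, 427) = 61061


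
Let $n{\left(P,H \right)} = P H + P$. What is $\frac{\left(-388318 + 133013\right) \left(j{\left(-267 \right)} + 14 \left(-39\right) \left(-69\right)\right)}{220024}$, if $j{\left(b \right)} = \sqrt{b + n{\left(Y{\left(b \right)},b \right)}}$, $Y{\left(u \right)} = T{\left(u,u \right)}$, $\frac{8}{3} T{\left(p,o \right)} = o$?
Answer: $- \frac{687025755}{15716} - \frac{255305 \sqrt{105465}}{440048} \approx -43903.0$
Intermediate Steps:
$T{\left(p,o \right)} = \frac{3 o}{8}$
$Y{\left(u \right)} = \frac{3 u}{8}$
$n{\left(P,H \right)} = P + H P$ ($n{\left(P,H \right)} = H P + P = P + H P$)
$j{\left(b \right)} = \sqrt{b + \frac{3 b \left(1 + b\right)}{8}}$ ($j{\left(b \right)} = \sqrt{b + \frac{3 b}{8} \left(1 + b\right)} = \sqrt{b + \frac{3 b \left(1 + b\right)}{8}}$)
$\frac{\left(-388318 + 133013\right) \left(j{\left(-267 \right)} + 14 \left(-39\right) \left(-69\right)\right)}{220024} = \frac{\left(-388318 + 133013\right) \left(\frac{\sqrt{2} \sqrt{- 267 \left(11 + 3 \left(-267\right)\right)}}{4} + 14 \left(-39\right) \left(-69\right)\right)}{220024} = - 255305 \left(\frac{\sqrt{2} \sqrt{- 267 \left(11 - 801\right)}}{4} - -37674\right) \frac{1}{220024} = - 255305 \left(\frac{\sqrt{2} \sqrt{\left(-267\right) \left(-790\right)}}{4} + 37674\right) \frac{1}{220024} = - 255305 \left(\frac{\sqrt{2} \sqrt{210930}}{4} + 37674\right) \frac{1}{220024} = - 255305 \left(\frac{\sqrt{105465}}{2} + 37674\right) \frac{1}{220024} = - 255305 \left(37674 + \frac{\sqrt{105465}}{2}\right) \frac{1}{220024} = \left(-9618360570 - \frac{255305 \sqrt{105465}}{2}\right) \frac{1}{220024} = - \frac{687025755}{15716} - \frac{255305 \sqrt{105465}}{440048}$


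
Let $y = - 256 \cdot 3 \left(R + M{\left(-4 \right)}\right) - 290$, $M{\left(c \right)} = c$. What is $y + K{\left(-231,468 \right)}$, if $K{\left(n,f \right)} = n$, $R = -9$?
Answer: $9463$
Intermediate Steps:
$y = 9694$ ($y = - 256 \cdot 3 \left(-9 - 4\right) - 290 = - 256 \cdot 3 \left(-13\right) - 290 = \left(-256\right) \left(-39\right) - 290 = 9984 - 290 = 9694$)
$y + K{\left(-231,468 \right)} = 9694 - 231 = 9463$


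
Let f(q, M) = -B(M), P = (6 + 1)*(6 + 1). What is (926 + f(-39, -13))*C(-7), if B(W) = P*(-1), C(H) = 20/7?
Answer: 19500/7 ≈ 2785.7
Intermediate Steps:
P = 49 (P = 7*7 = 49)
C(H) = 20/7 (C(H) = 20*(⅐) = 20/7)
B(W) = -49 (B(W) = 49*(-1) = -49)
f(q, M) = 49 (f(q, M) = -1*(-49) = 49)
(926 + f(-39, -13))*C(-7) = (926 + 49)*(20/7) = 975*(20/7) = 19500/7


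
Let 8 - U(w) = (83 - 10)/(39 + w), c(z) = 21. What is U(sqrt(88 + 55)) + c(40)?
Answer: 2855/106 + 73*sqrt(143)/1378 ≈ 27.567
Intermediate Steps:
U(w) = 8 - 73/(39 + w) (U(w) = 8 - (83 - 10)/(39 + w) = 8 - 73/(39 + w))
U(sqrt(88 + 55)) + c(40) = (239 + 8*sqrt(88 + 55))/(39 + sqrt(88 + 55)) + 21 = (239 + 8*sqrt(143))/(39 + sqrt(143)) + 21 = 21 + (239 + 8*sqrt(143))/(39 + sqrt(143))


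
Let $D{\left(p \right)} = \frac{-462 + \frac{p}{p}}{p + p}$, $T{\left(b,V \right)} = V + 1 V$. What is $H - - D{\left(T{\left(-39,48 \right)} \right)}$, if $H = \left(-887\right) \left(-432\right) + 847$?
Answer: $\frac{73733491}{192} \approx 3.8403 \cdot 10^{5}$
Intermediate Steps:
$T{\left(b,V \right)} = 2 V$ ($T{\left(b,V \right)} = V + V = 2 V$)
$D{\left(p \right)} = - \frac{461}{2 p}$ ($D{\left(p \right)} = \frac{-462 + 1}{2 p} = - 461 \frac{1}{2 p} = - \frac{461}{2 p}$)
$H = 384031$ ($H = 383184 + 847 = 384031$)
$H - - D{\left(T{\left(-39,48 \right)} \right)} = 384031 - - \frac{-461}{2 \cdot 2 \cdot 48} = 384031 - - \frac{-461}{2 \cdot 96} = 384031 - \left(-1\right) \left(- \frac{461}{192}\right) = 384031 - \frac{461}{192} = \frac{73733491}{192}$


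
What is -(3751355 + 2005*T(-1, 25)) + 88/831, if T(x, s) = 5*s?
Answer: -3325645292/831 ≈ -4.0020e+6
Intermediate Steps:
-(3751355 + 2005*T(-1, 25)) + 88/831 = -2005/(1/(5*25 + 1871)) + 88/831 = -2005/(1/(125 + 1871)) + 88*(1/831) = -2005/(1/1996) + 88/831 = -2005/1/1996 + 88/831 = -2005*1996 + 88/831 = -4001980 + 88/831 = -3325645292/831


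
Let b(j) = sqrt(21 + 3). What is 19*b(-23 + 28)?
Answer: 38*sqrt(6) ≈ 93.081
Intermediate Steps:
b(j) = 2*sqrt(6) (b(j) = sqrt(24) = 2*sqrt(6))
19*b(-23 + 28) = 19*(2*sqrt(6)) = 38*sqrt(6)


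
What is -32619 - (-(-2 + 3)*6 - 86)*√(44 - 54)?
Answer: -32619 + 92*I*√10 ≈ -32619.0 + 290.93*I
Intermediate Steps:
-32619 - (-(-2 + 3)*6 - 86)*√(44 - 54) = -32619 - (-1*1*6 - 86)*√(-10) = -32619 - (-1*6 - 86)*I*√10 = -32619 - (-6 - 86)*I*√10 = -32619 - (-92)*I*√10 = -32619 + 92*I*√10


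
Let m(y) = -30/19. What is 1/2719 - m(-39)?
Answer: 81589/51661 ≈ 1.5793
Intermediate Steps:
m(y) = -30/19 (m(y) = -30*1/19 = -30/19)
1/2719 - m(-39) = 1/2719 - 1*(-30/19) = 1/2719 + 30/19 = 81589/51661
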